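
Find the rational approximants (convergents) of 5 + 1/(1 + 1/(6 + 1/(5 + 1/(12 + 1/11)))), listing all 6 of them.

5/1, 6/1, 41/7, 211/36, 2573/439, 28514/4865

Using the convergent recurrence p_i = a_i*p_{i-1} + p_{i-2}, q_i = a_i*q_{i-1} + q_{i-2} with p_{-2}=0, p_{-1}=1, q_{-2}=1, q_{-1}=0:
  i=0: a_0=5, p_0 = 5*1 + 0 = 5, q_0 = 5*0 + 1 = 1.
  i=1: a_1=1, p_1 = 1*5 + 1 = 6, q_1 = 1*1 + 0 = 1.
  i=2: a_2=6, p_2 = 6*6 + 5 = 41, q_2 = 6*1 + 1 = 7.
  i=3: a_3=5, p_3 = 5*41 + 6 = 211, q_3 = 5*7 + 1 = 36.
  i=4: a_4=12, p_4 = 12*211 + 41 = 2573, q_4 = 12*36 + 7 = 439.
  i=5: a_5=11, p_5 = 11*2573 + 211 = 28514, q_5 = 11*439 + 36 = 4865.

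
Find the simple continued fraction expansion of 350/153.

Run the Euclidean algorithm on 350 and 153; the successive quotients are the partial quotients a_0, a_1, ... (each step inverts the fractional part left over by the previous one):
  350 = 2*153 + 44, so a_0 = 2.
  153 = 3*44 + 21, so a_1 = 3.
  44 = 2*21 + 2, so a_2 = 2.
  21 = 10*2 + 1, so a_3 = 10.
  2 = 2*1 + 0, so a_4 = 2.
The remainder reaches 0 after 5 divisions, so the expansion has 5 partial quotients, read off in order.

[2; 3, 2, 10, 2]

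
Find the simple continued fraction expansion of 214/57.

[3; 1, 3, 14]

Run the Euclidean algorithm on 214 and 57; the successive quotients are the partial quotients a_0, a_1, ... (each step inverts the fractional part left over by the previous one):
  214 = 3*57 + 43, so a_0 = 3.
  57 = 1*43 + 14, so a_1 = 1.
  43 = 3*14 + 1, so a_2 = 3.
  14 = 14*1 + 0, so a_3 = 14.
The remainder reaches 0 after 4 divisions, so the expansion has 4 partial quotients, read off in order.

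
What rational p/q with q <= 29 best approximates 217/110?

57/29

Expand x = 217/110 as a continued fraction with the Euclidean algorithm:
  217 = 1*110 + 107, so a_0 = 1.
  110 = 1*107 + 3, so a_1 = 1.
  107 = 35*3 + 2, so a_2 = 35.
  3 = 1*2 + 1, so a_3 = 1.
  2 = 2*1 + 0, so a_4 = 2.
so x = [1; 1, 35, 1, 2].
Convergents (p_i = a_i*p_{i-1} + p_{i-2}, q_i = a_i*q_{i-1} + q_{i-2} with p_{-2}=0, p_{-1}=1, q_{-2}=1, q_{-1}=0), until the denominator exceeds 29:
  i=0: a_0=1, p_0 = 1*1 + 0 = 1, q_0 = 1*0 + 1 = 1.
  i=1: a_1=1, p_1 = 1*1 + 1 = 2, q_1 = 1*1 + 0 = 1.
  i=2: a_2=35, p_2 = 35*2 + 1 = 71, q_2 = 35*1 + 1 = 36.
q_2 = 36 > 29, so the last convergent with denominator <= 29 is p_1/q_1 = 2/1.
The closest fraction with denominator <= 29 is either p_1/q_1 or the intermediate fraction (k*p_1 + p_0)/(k*q_1 + q_0) with the largest k >= 1 whose denominator stays <= 29; these approach x as k grows, and every other convergent or intermediate fraction in range is farther away.
Largest k: floor((29 - q_0)/q_1) = floor((29 - 1)/1) = 28.
That gives (28*2 + 1)/(28*1 + 1) = 57/29.
Compare the errors: |x - 2/1| = |217*1 - 2*110|/(110*1) = 3/110, and |x - 57/29| = |217*29 - 57*110|/(110*29) = 23/3190.
Cross-multiplying, 23*110 = 2530 < 9570 = 3*3190, so 23/3190 is smaller: the intermediate fraction 57/29 is closer to x than 2/1.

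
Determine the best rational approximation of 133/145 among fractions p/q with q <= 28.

11/12

Expand x = 133/145 as a continued fraction with the Euclidean algorithm:
  133 = 0*145 + 133, so a_0 = 0.
  145 = 1*133 + 12, so a_1 = 1.
  133 = 11*12 + 1, so a_2 = 11.
  12 = 12*1 + 0, so a_3 = 12.
so x = [0; 1, 11, 12].
Convergents (p_i = a_i*p_{i-1} + p_{i-2}, q_i = a_i*q_{i-1} + q_{i-2} with p_{-2}=0, p_{-1}=1, q_{-2}=1, q_{-1}=0), until the denominator exceeds 28:
  i=0: a_0=0, p_0 = 0*1 + 0 = 0, q_0 = 0*0 + 1 = 1.
  i=1: a_1=1, p_1 = 1*0 + 1 = 1, q_1 = 1*1 + 0 = 1.
  i=2: a_2=11, p_2 = 11*1 + 0 = 11, q_2 = 11*1 + 1 = 12.
  i=3: a_3=12, p_3 = 12*11 + 1 = 133, q_3 = 12*12 + 1 = 145.
q_3 = 145 > 28, so the last convergent with denominator <= 28 is p_2/q_2 = 11/12.
The closest fraction with denominator <= 28 is either p_2/q_2 or the intermediate fraction (k*p_2 + p_1)/(k*q_2 + q_1) with the largest k >= 1 whose denominator stays <= 28; these approach x as k grows, and every other convergent or intermediate fraction in range is farther away.
Largest k: floor((28 - q_1)/q_2) = floor((28 - 1)/12) = 2.
That gives (2*11 + 1)/(2*12 + 1) = 23/25.
Compare the errors: |x - 11/12| = |133*12 - 11*145|/(145*12) = 1/1740, and |x - 23/25| = |133*25 - 23*145|/(145*25) = 10/3625.
Cross-multiplying, 1*3625 = 3625 < 17400 = 10*1740, so 1/1740 is smaller: the convergent 11/12 is closer to x than 23/25.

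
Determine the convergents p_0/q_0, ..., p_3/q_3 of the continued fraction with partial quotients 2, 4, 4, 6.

2/1, 9/4, 38/17, 237/106

Using the convergent recurrence p_i = a_i*p_{i-1} + p_{i-2}, q_i = a_i*q_{i-1} + q_{i-2} with p_{-2}=0, p_{-1}=1, q_{-2}=1, q_{-1}=0:
  i=0: a_0=2, p_0 = 2*1 + 0 = 2, q_0 = 2*0 + 1 = 1.
  i=1: a_1=4, p_1 = 4*2 + 1 = 9, q_1 = 4*1 + 0 = 4.
  i=2: a_2=4, p_2 = 4*9 + 2 = 38, q_2 = 4*4 + 1 = 17.
  i=3: a_3=6, p_3 = 6*38 + 9 = 237, q_3 = 6*17 + 4 = 106.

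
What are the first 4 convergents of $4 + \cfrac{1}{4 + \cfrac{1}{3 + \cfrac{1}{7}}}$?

Using the convergent recurrence p_i = a_i*p_{i-1} + p_{i-2}, q_i = a_i*q_{i-1} + q_{i-2} with p_{-2}=0, p_{-1}=1, q_{-2}=1, q_{-1}=0:
  i=0: a_0=4, p_0 = 4*1 + 0 = 4, q_0 = 4*0 + 1 = 1.
  i=1: a_1=4, p_1 = 4*4 + 1 = 17, q_1 = 4*1 + 0 = 4.
  i=2: a_2=3, p_2 = 3*17 + 4 = 55, q_2 = 3*4 + 1 = 13.
  i=3: a_3=7, p_3 = 7*55 + 17 = 402, q_3 = 7*13 + 4 = 95.

4/1, 17/4, 55/13, 402/95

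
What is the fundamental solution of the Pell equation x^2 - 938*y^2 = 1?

First expand sqrt(938) as a continued fraction. With x_i = (sqrt(938) + m_i)/d_i and (m_0, d_0) = (0, 1): a_0 = floor(sqrt(938)) = 30, since 30^2 = 900 <= 938 < 961 = 31^2.
Iterate m_{i+1} = d_i*a_i - m_i, d_{i+1} = (938 - m_{i+1}^2)/d_i, a_{i+1} = floor((a_0 + m_{i+1})/d_{i+1}):
  m_1 = 1*30 - 0 = 30, d_1 = (938 - 30^2)/1 = 38/1 = 38, a_1 = floor((30 + 30)/38) = 1.
  m_2 = 38*1 - 30 = 8, d_2 = (938 - 8^2)/38 = 874/38 = 23, a_2 = floor((30 + 8)/23) = 1.
  m_3 = 23*1 - 8 = 15, d_3 = (938 - 15^2)/23 = 713/23 = 31, a_3 = floor((30 + 15)/31) = 1.
  m_4 = 31*1 - 15 = 16, d_4 = (938 - 16^2)/31 = 682/31 = 22, a_4 = floor((30 + 16)/22) = 2.
  m_5 = 22*2 - 16 = 28, d_5 = (938 - 28^2)/22 = 154/22 = 7, a_5 = floor((30 + 28)/7) = 8.
  m_6 = 7*8 - 28 = 28, d_6 = (938 - 28^2)/7 = 154/7 = 22, a_6 = floor((30 + 28)/22) = 2.
  m_7 = 22*2 - 28 = 16, d_7 = (938 - 16^2)/22 = 682/22 = 31, a_7 = floor((30 + 16)/31) = 1.
  m_8 = 31*1 - 16 = 15, d_8 = (938 - 15^2)/31 = 713/31 = 23, a_8 = floor((30 + 15)/23) = 1.
  m_9 = 23*1 - 15 = 8, d_9 = (938 - 8^2)/23 = 874/23 = 38, a_9 = floor((30 + 8)/38) = 1.
  m_10 = 38*1 - 8 = 30, d_10 = (938 - 30^2)/38 = 38/38 = 1, a_10 = floor((30 + 30)/1) = 60.
  m_11 = 1*60 - 30 = 30, d_11 = (938 - 30^2)/1 = 38/1 = 38: (m_11, d_11) = (m_1, d_1) = (30, 38), so from here the quotients repeat a_1, ..., a_10; the period length is 10.
So sqrt(938) = [30; (1, 1, 1, 2, 8, 2, 1, 1, 1, 60)] with period length k = 10.
k is even, so the fundamental solution of x^2 - 938y^2 = 1 is (p_{k-1}, q_{k-1}) = (p_9, q_9); compute convergents through index 9.
Convergents (p_i = a_i*p_{i-1} + p_{i-2}, q_i = a_i*q_{i-1} + q_{i-2} with p_{-2}=0, p_{-1}=1, q_{-2}=1, q_{-1}=0):
  i=0: a_0=30, p_0 = 30*1 + 0 = 30, q_0 = 30*0 + 1 = 1.
  i=1: a_1=1, p_1 = 1*30 + 1 = 31, q_1 = 1*1 + 0 = 1.
  i=2: a_2=1, p_2 = 1*31 + 30 = 61, q_2 = 1*1 + 1 = 2.
  i=3: a_3=1, p_3 = 1*61 + 31 = 92, q_3 = 1*2 + 1 = 3.
  i=4: a_4=2, p_4 = 2*92 + 61 = 245, q_4 = 2*3 + 2 = 8.
  i=5: a_5=8, p_5 = 8*245 + 92 = 2052, q_5 = 8*8 + 3 = 67.
  i=6: a_6=2, p_6 = 2*2052 + 245 = 4349, q_6 = 2*67 + 8 = 142.
  i=7: a_7=1, p_7 = 1*4349 + 2052 = 6401, q_7 = 1*142 + 67 = 209.
  i=8: a_8=1, p_8 = 1*6401 + 4349 = 10750, q_8 = 1*209 + 142 = 351.
  i=9: a_9=1, p_9 = 1*10750 + 6401 = 17151, q_9 = 1*351 + 209 = 560.
Check: 17151^2 - 938*560^2 = 294156801 - 294156800 = 1, so (x, y) = (17151, 560) solves the equation, and by the theorem it is the least positive solution.

(x, y) = (17151, 560)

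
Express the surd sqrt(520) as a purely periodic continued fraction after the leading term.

[22; (1, 4, 11, 4, 1, 44)]

Write x_i = (sqrt(520) + m_i)/d_i with (m_0, d_0) = (0, 1). a_0 = floor(sqrt(520)) = 22, since 22^2 = 484 <= 520 < 529 = 23^2.
Iterate m_{i+1} = d_i*a_i - m_i, d_{i+1} = (520 - m_{i+1}^2)/d_i, a_{i+1} = floor((a_0 + m_{i+1})/d_{i+1}):
  m_1 = 1*22 - 0 = 22, d_1 = (520 - 22^2)/1 = 36/1 = 36, a_1 = floor((22 + 22)/36) = 1.
  m_2 = 36*1 - 22 = 14, d_2 = (520 - 14^2)/36 = 324/36 = 9, a_2 = floor((22 + 14)/9) = 4.
  m_3 = 9*4 - 14 = 22, d_3 = (520 - 22^2)/9 = 36/9 = 4, a_3 = floor((22 + 22)/4) = 11.
  m_4 = 4*11 - 22 = 22, d_4 = (520 - 22^2)/4 = 36/4 = 9, a_4 = floor((22 + 22)/9) = 4.
  m_5 = 9*4 - 22 = 14, d_5 = (520 - 14^2)/9 = 324/9 = 36, a_5 = floor((22 + 14)/36) = 1.
  m_6 = 36*1 - 14 = 22, d_6 = (520 - 22^2)/36 = 36/36 = 1, a_6 = floor((22 + 22)/1) = 44.
  m_7 = 1*44 - 22 = 22, d_7 = (520 - 22^2)/1 = 36/1 = 36: (m_7, d_7) = (m_1, d_1) = (22, 36), so from here the quotients repeat a_1, ..., a_6; the period length is 6.
Hence the expansion of sqrt(520) is a_0 = 22 followed by the repeating block 1, 4, 11, 4, 1, 44 (period 6).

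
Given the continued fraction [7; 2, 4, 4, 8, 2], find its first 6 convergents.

Using the convergent recurrence p_i = a_i*p_{i-1} + p_{i-2}, q_i = a_i*q_{i-1} + q_{i-2} with p_{-2}=0, p_{-1}=1, q_{-2}=1, q_{-1}=0:
  i=0: a_0=7, p_0 = 7*1 + 0 = 7, q_0 = 7*0 + 1 = 1.
  i=1: a_1=2, p_1 = 2*7 + 1 = 15, q_1 = 2*1 + 0 = 2.
  i=2: a_2=4, p_2 = 4*15 + 7 = 67, q_2 = 4*2 + 1 = 9.
  i=3: a_3=4, p_3 = 4*67 + 15 = 283, q_3 = 4*9 + 2 = 38.
  i=4: a_4=8, p_4 = 8*283 + 67 = 2331, q_4 = 8*38 + 9 = 313.
  i=5: a_5=2, p_5 = 2*2331 + 283 = 4945, q_5 = 2*313 + 38 = 664.

7/1, 15/2, 67/9, 283/38, 2331/313, 4945/664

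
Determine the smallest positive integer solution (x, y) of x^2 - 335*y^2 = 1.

First expand sqrt(335) as a continued fraction. With x_i = (sqrt(335) + m_i)/d_i and (m_0, d_0) = (0, 1): a_0 = floor(sqrt(335)) = 18, since 18^2 = 324 <= 335 < 361 = 19^2.
Iterate m_{i+1} = d_i*a_i - m_i, d_{i+1} = (335 - m_{i+1}^2)/d_i, a_{i+1} = floor((a_0 + m_{i+1})/d_{i+1}):
  m_1 = 1*18 - 0 = 18, d_1 = (335 - 18^2)/1 = 11/1 = 11, a_1 = floor((18 + 18)/11) = 3.
  m_2 = 11*3 - 18 = 15, d_2 = (335 - 15^2)/11 = 110/11 = 10, a_2 = floor((18 + 15)/10) = 3.
  m_3 = 10*3 - 15 = 15, d_3 = (335 - 15^2)/10 = 110/10 = 11, a_3 = floor((18 + 15)/11) = 3.
  m_4 = 11*3 - 15 = 18, d_4 = (335 - 18^2)/11 = 11/11 = 1, a_4 = floor((18 + 18)/1) = 36.
  m_5 = 1*36 - 18 = 18, d_5 = (335 - 18^2)/1 = 11/1 = 11: (m_5, d_5) = (m_1, d_1) = (18, 11), so from here the quotients repeat a_1, ..., a_4; the period length is 4.
So sqrt(335) = [18; (3, 3, 3, 36)] with period length k = 4.
k is even, so the fundamental solution of x^2 - 335y^2 = 1 is (p_{k-1}, q_{k-1}) = (p_3, q_3); compute convergents through index 3.
Convergents (p_i = a_i*p_{i-1} + p_{i-2}, q_i = a_i*q_{i-1} + q_{i-2} with p_{-2}=0, p_{-1}=1, q_{-2}=1, q_{-1}=0):
  i=0: a_0=18, p_0 = 18*1 + 0 = 18, q_0 = 18*0 + 1 = 1.
  i=1: a_1=3, p_1 = 3*18 + 1 = 55, q_1 = 3*1 + 0 = 3.
  i=2: a_2=3, p_2 = 3*55 + 18 = 183, q_2 = 3*3 + 1 = 10.
  i=3: a_3=3, p_3 = 3*183 + 55 = 604, q_3 = 3*10 + 3 = 33.
Check: 604^2 - 335*33^2 = 364816 - 364815 = 1, so (x, y) = (604, 33) solves the equation, and by the theorem it is the least positive solution.

(x, y) = (604, 33)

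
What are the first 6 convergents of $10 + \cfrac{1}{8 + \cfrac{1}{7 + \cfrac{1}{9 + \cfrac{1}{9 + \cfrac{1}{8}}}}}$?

Using the convergent recurrence p_i = a_i*p_{i-1} + p_{i-2}, q_i = a_i*q_{i-1} + q_{i-2} with p_{-2}=0, p_{-1}=1, q_{-2}=1, q_{-1}=0:
  i=0: a_0=10, p_0 = 10*1 + 0 = 10, q_0 = 10*0 + 1 = 1.
  i=1: a_1=8, p_1 = 8*10 + 1 = 81, q_1 = 8*1 + 0 = 8.
  i=2: a_2=7, p_2 = 7*81 + 10 = 577, q_2 = 7*8 + 1 = 57.
  i=3: a_3=9, p_3 = 9*577 + 81 = 5274, q_3 = 9*57 + 8 = 521.
  i=4: a_4=9, p_4 = 9*5274 + 577 = 48043, q_4 = 9*521 + 57 = 4746.
  i=5: a_5=8, p_5 = 8*48043 + 5274 = 389618, q_5 = 8*4746 + 521 = 38489.

10/1, 81/8, 577/57, 5274/521, 48043/4746, 389618/38489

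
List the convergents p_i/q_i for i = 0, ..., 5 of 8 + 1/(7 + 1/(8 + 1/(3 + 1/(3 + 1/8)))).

Using the convergent recurrence p_i = a_i*p_{i-1} + p_{i-2}, q_i = a_i*q_{i-1} + q_{i-2} with p_{-2}=0, p_{-1}=1, q_{-2}=1, q_{-1}=0:
  i=0: a_0=8, p_0 = 8*1 + 0 = 8, q_0 = 8*0 + 1 = 1.
  i=1: a_1=7, p_1 = 7*8 + 1 = 57, q_1 = 7*1 + 0 = 7.
  i=2: a_2=8, p_2 = 8*57 + 8 = 464, q_2 = 8*7 + 1 = 57.
  i=3: a_3=3, p_3 = 3*464 + 57 = 1449, q_3 = 3*57 + 7 = 178.
  i=4: a_4=3, p_4 = 3*1449 + 464 = 4811, q_4 = 3*178 + 57 = 591.
  i=5: a_5=8, p_5 = 8*4811 + 1449 = 39937, q_5 = 8*591 + 178 = 4906.

8/1, 57/7, 464/57, 1449/178, 4811/591, 39937/4906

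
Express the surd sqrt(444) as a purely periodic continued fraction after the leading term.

Write x_i = (sqrt(444) + m_i)/d_i with (m_0, d_0) = (0, 1). a_0 = floor(sqrt(444)) = 21, since 21^2 = 441 <= 444 < 484 = 22^2.
Iterate m_{i+1} = d_i*a_i - m_i, d_{i+1} = (444 - m_{i+1}^2)/d_i, a_{i+1} = floor((a_0 + m_{i+1})/d_{i+1}):
  m_1 = 1*21 - 0 = 21, d_1 = (444 - 21^2)/1 = 3/1 = 3, a_1 = floor((21 + 21)/3) = 14.
  m_2 = 3*14 - 21 = 21, d_2 = (444 - 21^2)/3 = 3/3 = 1, a_2 = floor((21 + 21)/1) = 42.
  m_3 = 1*42 - 21 = 21, d_3 = (444 - 21^2)/1 = 3/1 = 3: (m_3, d_3) = (m_1, d_1) = (21, 3), so from here the quotients repeat a_1, a_2; the period length is 2.
Hence the expansion of sqrt(444) is a_0 = 21 followed by the repeating block 14, 42 (period 2).

[21; (14, 42)]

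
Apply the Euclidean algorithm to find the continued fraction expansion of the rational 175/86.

Run the Euclidean algorithm on 175 and 86; the successive quotients are the partial quotients a_0, a_1, ... (each step inverts the fractional part left over by the previous one):
  175 = 2*86 + 3, so a_0 = 2.
  86 = 28*3 + 2, so a_1 = 28.
  3 = 1*2 + 1, so a_2 = 1.
  2 = 2*1 + 0, so a_3 = 2.
The remainder reaches 0 after 4 divisions, so the expansion has 4 partial quotients, read off in order.

[2; 28, 1, 2]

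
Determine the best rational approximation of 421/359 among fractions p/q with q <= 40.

34/29

Expand x = 421/359 as a continued fraction with the Euclidean algorithm:
  421 = 1*359 + 62, so a_0 = 1.
  359 = 5*62 + 49, so a_1 = 5.
  62 = 1*49 + 13, so a_2 = 1.
  49 = 3*13 + 10, so a_3 = 3.
  13 = 1*10 + 3, so a_4 = 1.
  10 = 3*3 + 1, so a_5 = 3.
  3 = 3*1 + 0, so a_6 = 3.
so x = [1; 5, 1, 3, 1, 3, 3].
Convergents (p_i = a_i*p_{i-1} + p_{i-2}, q_i = a_i*q_{i-1} + q_{i-2} with p_{-2}=0, p_{-1}=1, q_{-2}=1, q_{-1}=0), until the denominator exceeds 40:
  i=0: a_0=1, p_0 = 1*1 + 0 = 1, q_0 = 1*0 + 1 = 1.
  i=1: a_1=5, p_1 = 5*1 + 1 = 6, q_1 = 5*1 + 0 = 5.
  i=2: a_2=1, p_2 = 1*6 + 1 = 7, q_2 = 1*5 + 1 = 6.
  i=3: a_3=3, p_3 = 3*7 + 6 = 27, q_3 = 3*6 + 5 = 23.
  i=4: a_4=1, p_4 = 1*27 + 7 = 34, q_4 = 1*23 + 6 = 29.
  i=5: a_5=3, p_5 = 3*34 + 27 = 129, q_5 = 3*29 + 23 = 110.
q_5 = 110 > 40, so the last convergent with denominator <= 40 is p_4/q_4 = 34/29.
The closest fraction with denominator <= 40 is either p_4/q_4 or the intermediate fraction (k*p_4 + p_3)/(k*q_4 + q_3) with the largest k >= 1 whose denominator stays <= 40; these approach x as k grows, and every other convergent or intermediate fraction in range is farther away.
Largest k: floor((40 - q_3)/q_4) = floor((40 - 23)/29) = 0.
Since k = 0, no intermediate fraction beyond p_4/q_4 has denominator <= 40, so the convergent 34/29 is the closest (its error is |421*29 - 34*359|/(359*29) = 3/10411).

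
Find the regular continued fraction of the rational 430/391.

[1; 10, 39]

Run the Euclidean algorithm on 430 and 391; the successive quotients are the partial quotients a_0, a_1, ... (each step inverts the fractional part left over by the previous one):
  430 = 1*391 + 39, so a_0 = 1.
  391 = 10*39 + 1, so a_1 = 10.
  39 = 39*1 + 0, so a_2 = 39.
The remainder reaches 0 after 3 divisions, so the expansion has 3 partial quotients, read off in order.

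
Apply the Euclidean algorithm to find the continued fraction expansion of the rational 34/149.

[0; 4, 2, 1, 1, 1, 1, 2]

Run the Euclidean algorithm on 34 and 149; the successive quotients are the partial quotients a_0, a_1, ... (each step inverts the fractional part left over by the previous one):
  34 = 0*149 + 34, so a_0 = 0.
  149 = 4*34 + 13, so a_1 = 4.
  34 = 2*13 + 8, so a_2 = 2.
  13 = 1*8 + 5, so a_3 = 1.
  8 = 1*5 + 3, so a_4 = 1.
  5 = 1*3 + 2, so a_5 = 1.
  3 = 1*2 + 1, so a_6 = 1.
  2 = 2*1 + 0, so a_7 = 2.
The remainder reaches 0 after 8 divisions, so the expansion has 8 partial quotients, read off in order.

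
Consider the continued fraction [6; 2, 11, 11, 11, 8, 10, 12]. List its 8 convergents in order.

Using the convergent recurrence p_i = a_i*p_{i-1} + p_{i-2}, q_i = a_i*q_{i-1} + q_{i-2} with p_{-2}=0, p_{-1}=1, q_{-2}=1, q_{-1}=0:
  i=0: a_0=6, p_0 = 6*1 + 0 = 6, q_0 = 6*0 + 1 = 1.
  i=1: a_1=2, p_1 = 2*6 + 1 = 13, q_1 = 2*1 + 0 = 2.
  i=2: a_2=11, p_2 = 11*13 + 6 = 149, q_2 = 11*2 + 1 = 23.
  i=3: a_3=11, p_3 = 11*149 + 13 = 1652, q_3 = 11*23 + 2 = 255.
  i=4: a_4=11, p_4 = 11*1652 + 149 = 18321, q_4 = 11*255 + 23 = 2828.
  i=5: a_5=8, p_5 = 8*18321 + 1652 = 148220, q_5 = 8*2828 + 255 = 22879.
  i=6: a_6=10, p_6 = 10*148220 + 18321 = 1500521, q_6 = 10*22879 + 2828 = 231618.
  i=7: a_7=12, p_7 = 12*1500521 + 148220 = 18154472, q_7 = 12*231618 + 22879 = 2802295.

6/1, 13/2, 149/23, 1652/255, 18321/2828, 148220/22879, 1500521/231618, 18154472/2802295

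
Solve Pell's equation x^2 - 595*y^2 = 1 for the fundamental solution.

First expand sqrt(595) as a continued fraction. With x_i = (sqrt(595) + m_i)/d_i and (m_0, d_0) = (0, 1): a_0 = floor(sqrt(595)) = 24, since 24^2 = 576 <= 595 < 625 = 25^2.
Iterate m_{i+1} = d_i*a_i - m_i, d_{i+1} = (595 - m_{i+1}^2)/d_i, a_{i+1} = floor((a_0 + m_{i+1})/d_{i+1}):
  m_1 = 1*24 - 0 = 24, d_1 = (595 - 24^2)/1 = 19/1 = 19, a_1 = floor((24 + 24)/19) = 2.
  m_2 = 19*2 - 24 = 14, d_2 = (595 - 14^2)/19 = 399/19 = 21, a_2 = floor((24 + 14)/21) = 1.
  m_3 = 21*1 - 14 = 7, d_3 = (595 - 7^2)/21 = 546/21 = 26, a_3 = floor((24 + 7)/26) = 1.
  m_4 = 26*1 - 7 = 19, d_4 = (595 - 19^2)/26 = 234/26 = 9, a_4 = floor((24 + 19)/9) = 4.
  m_5 = 9*4 - 19 = 17, d_5 = (595 - 17^2)/9 = 306/9 = 34, a_5 = floor((24 + 17)/34) = 1.
  m_6 = 34*1 - 17 = 17, d_6 = (595 - 17^2)/34 = 306/34 = 9, a_6 = floor((24 + 17)/9) = 4.
  m_7 = 9*4 - 17 = 19, d_7 = (595 - 19^2)/9 = 234/9 = 26, a_7 = floor((24 + 19)/26) = 1.
  m_8 = 26*1 - 19 = 7, d_8 = (595 - 7^2)/26 = 546/26 = 21, a_8 = floor((24 + 7)/21) = 1.
  m_9 = 21*1 - 7 = 14, d_9 = (595 - 14^2)/21 = 399/21 = 19, a_9 = floor((24 + 14)/19) = 2.
  m_10 = 19*2 - 14 = 24, d_10 = (595 - 24^2)/19 = 19/19 = 1, a_10 = floor((24 + 24)/1) = 48.
  m_11 = 1*48 - 24 = 24, d_11 = (595 - 24^2)/1 = 19/1 = 19: (m_11, d_11) = (m_1, d_1) = (24, 19), so from here the quotients repeat a_1, ..., a_10; the period length is 10.
So sqrt(595) = [24; (2, 1, 1, 4, 1, 4, 1, 1, 2, 48)] with period length k = 10.
k is even, so the fundamental solution of x^2 - 595y^2 = 1 is (p_{k-1}, q_{k-1}) = (p_9, q_9); compute convergents through index 9.
Convergents (p_i = a_i*p_{i-1} + p_{i-2}, q_i = a_i*q_{i-1} + q_{i-2} with p_{-2}=0, p_{-1}=1, q_{-2}=1, q_{-1}=0):
  i=0: a_0=24, p_0 = 24*1 + 0 = 24, q_0 = 24*0 + 1 = 1.
  i=1: a_1=2, p_1 = 2*24 + 1 = 49, q_1 = 2*1 + 0 = 2.
  i=2: a_2=1, p_2 = 1*49 + 24 = 73, q_2 = 1*2 + 1 = 3.
  i=3: a_3=1, p_3 = 1*73 + 49 = 122, q_3 = 1*3 + 2 = 5.
  i=4: a_4=4, p_4 = 4*122 + 73 = 561, q_4 = 4*5 + 3 = 23.
  i=5: a_5=1, p_5 = 1*561 + 122 = 683, q_5 = 1*23 + 5 = 28.
  i=6: a_6=4, p_6 = 4*683 + 561 = 3293, q_6 = 4*28 + 23 = 135.
  i=7: a_7=1, p_7 = 1*3293 + 683 = 3976, q_7 = 1*135 + 28 = 163.
  i=8: a_8=1, p_8 = 1*3976 + 3293 = 7269, q_8 = 1*163 + 135 = 298.
  i=9: a_9=2, p_9 = 2*7269 + 3976 = 18514, q_9 = 2*298 + 163 = 759.
Check: 18514^2 - 595*759^2 = 342768196 - 342768195 = 1, so (x, y) = (18514, 759) solves the equation, and by the theorem it is the least positive solution.

(x, y) = (18514, 759)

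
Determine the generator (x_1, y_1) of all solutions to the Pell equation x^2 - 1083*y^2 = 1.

(x, y) = (362, 11)

First expand sqrt(1083) as a continued fraction. With x_i = (sqrt(1083) + m_i)/d_i and (m_0, d_0) = (0, 1): a_0 = floor(sqrt(1083)) = 32, since 32^2 = 1024 <= 1083 < 1089 = 33^2.
Iterate m_{i+1} = d_i*a_i - m_i, d_{i+1} = (1083 - m_{i+1}^2)/d_i, a_{i+1} = floor((a_0 + m_{i+1})/d_{i+1}):
  m_1 = 1*32 - 0 = 32, d_1 = (1083 - 32^2)/1 = 59/1 = 59, a_1 = floor((32 + 32)/59) = 1.
  m_2 = 59*1 - 32 = 27, d_2 = (1083 - 27^2)/59 = 354/59 = 6, a_2 = floor((32 + 27)/6) = 9.
  m_3 = 6*9 - 27 = 27, d_3 = (1083 - 27^2)/6 = 354/6 = 59, a_3 = floor((32 + 27)/59) = 1.
  m_4 = 59*1 - 27 = 32, d_4 = (1083 - 32^2)/59 = 59/59 = 1, a_4 = floor((32 + 32)/1) = 64.
  m_5 = 1*64 - 32 = 32, d_5 = (1083 - 32^2)/1 = 59/1 = 59: (m_5, d_5) = (m_1, d_1) = (32, 59), so from here the quotients repeat a_1, ..., a_4; the period length is 4.
So sqrt(1083) = [32; (1, 9, 1, 64)] with period length k = 4.
k is even, so the fundamental solution of x^2 - 1083y^2 = 1 is (p_{k-1}, q_{k-1}) = (p_3, q_3); compute convergents through index 3.
Convergents (p_i = a_i*p_{i-1} + p_{i-2}, q_i = a_i*q_{i-1} + q_{i-2} with p_{-2}=0, p_{-1}=1, q_{-2}=1, q_{-1}=0):
  i=0: a_0=32, p_0 = 32*1 + 0 = 32, q_0 = 32*0 + 1 = 1.
  i=1: a_1=1, p_1 = 1*32 + 1 = 33, q_1 = 1*1 + 0 = 1.
  i=2: a_2=9, p_2 = 9*33 + 32 = 329, q_2 = 9*1 + 1 = 10.
  i=3: a_3=1, p_3 = 1*329 + 33 = 362, q_3 = 1*10 + 1 = 11.
Check: 362^2 - 1083*11^2 = 131044 - 131043 = 1, so (x, y) = (362, 11) solves the equation, and by the theorem it is the least positive solution.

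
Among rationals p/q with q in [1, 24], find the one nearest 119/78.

Expand x = 119/78 as a continued fraction with the Euclidean algorithm:
  119 = 1*78 + 41, so a_0 = 1.
  78 = 1*41 + 37, so a_1 = 1.
  41 = 1*37 + 4, so a_2 = 1.
  37 = 9*4 + 1, so a_3 = 9.
  4 = 4*1 + 0, so a_4 = 4.
so x = [1; 1, 1, 9, 4].
Convergents (p_i = a_i*p_{i-1} + p_{i-2}, q_i = a_i*q_{i-1} + q_{i-2} with p_{-2}=0, p_{-1}=1, q_{-2}=1, q_{-1}=0), until the denominator exceeds 24:
  i=0: a_0=1, p_0 = 1*1 + 0 = 1, q_0 = 1*0 + 1 = 1.
  i=1: a_1=1, p_1 = 1*1 + 1 = 2, q_1 = 1*1 + 0 = 1.
  i=2: a_2=1, p_2 = 1*2 + 1 = 3, q_2 = 1*1 + 1 = 2.
  i=3: a_3=9, p_3 = 9*3 + 2 = 29, q_3 = 9*2 + 1 = 19.
  i=4: a_4=4, p_4 = 4*29 + 3 = 119, q_4 = 4*19 + 2 = 78.
q_4 = 78 > 24, so the last convergent with denominator <= 24 is p_3/q_3 = 29/19.
The closest fraction with denominator <= 24 is either p_3/q_3 or the intermediate fraction (k*p_3 + p_2)/(k*q_3 + q_2) with the largest k >= 1 whose denominator stays <= 24; these approach x as k grows, and every other convergent or intermediate fraction in range is farther away.
Largest k: floor((24 - q_2)/q_3) = floor((24 - 2)/19) = 1.
That gives (1*29 + 3)/(1*19 + 2) = 32/21.
Compare the errors: |x - 29/19| = |119*19 - 29*78|/(78*19) = 1/1482, and |x - 32/21| = |119*21 - 32*78|/(78*21) = 3/1638.
Cross-multiplying, 1*1638 = 1638 < 4446 = 3*1482, so 1/1482 is smaller: the convergent 29/19 is closer to x than 32/21.

29/19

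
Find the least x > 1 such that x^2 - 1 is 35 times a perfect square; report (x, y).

(x, y) = (6, 1)

First expand sqrt(35) as a continued fraction. With x_i = (sqrt(35) + m_i)/d_i and (m_0, d_0) = (0, 1): a_0 = floor(sqrt(35)) = 5, since 5^2 = 25 <= 35 < 36 = 6^2.
Iterate m_{i+1} = d_i*a_i - m_i, d_{i+1} = (35 - m_{i+1}^2)/d_i, a_{i+1} = floor((a_0 + m_{i+1})/d_{i+1}):
  m_1 = 1*5 - 0 = 5, d_1 = (35 - 5^2)/1 = 10/1 = 10, a_1 = floor((5 + 5)/10) = 1.
  m_2 = 10*1 - 5 = 5, d_2 = (35 - 5^2)/10 = 10/10 = 1, a_2 = floor((5 + 5)/1) = 10.
  m_3 = 1*10 - 5 = 5, d_3 = (35 - 5^2)/1 = 10/1 = 10: (m_3, d_3) = (m_1, d_1) = (5, 10), so from here the quotients repeat a_1, a_2; the period length is 2.
So sqrt(35) = [5; (1, 10)] with period length k = 2.
k is even, so the fundamental solution of x^2 - 35y^2 = 1 is (p_{k-1}, q_{k-1}) = (p_1, q_1); compute convergents through index 1.
Convergents (p_i = a_i*p_{i-1} + p_{i-2}, q_i = a_i*q_{i-1} + q_{i-2} with p_{-2}=0, p_{-1}=1, q_{-2}=1, q_{-1}=0):
  i=0: a_0=5, p_0 = 5*1 + 0 = 5, q_0 = 5*0 + 1 = 1.
  i=1: a_1=1, p_1 = 1*5 + 1 = 6, q_1 = 1*1 + 0 = 1.
Check: 6^2 - 35*1^2 = 36 - 35 = 1, so (x, y) = (6, 1) solves the equation, and by the theorem it is the least positive solution.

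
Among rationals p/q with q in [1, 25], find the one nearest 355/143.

62/25

Expand x = 355/143 as a continued fraction with the Euclidean algorithm:
  355 = 2*143 + 69, so a_0 = 2.
  143 = 2*69 + 5, so a_1 = 2.
  69 = 13*5 + 4, so a_2 = 13.
  5 = 1*4 + 1, so a_3 = 1.
  4 = 4*1 + 0, so a_4 = 4.
so x = [2; 2, 13, 1, 4].
Convergents (p_i = a_i*p_{i-1} + p_{i-2}, q_i = a_i*q_{i-1} + q_{i-2} with p_{-2}=0, p_{-1}=1, q_{-2}=1, q_{-1}=0), until the denominator exceeds 25:
  i=0: a_0=2, p_0 = 2*1 + 0 = 2, q_0 = 2*0 + 1 = 1.
  i=1: a_1=2, p_1 = 2*2 + 1 = 5, q_1 = 2*1 + 0 = 2.
  i=2: a_2=13, p_2 = 13*5 + 2 = 67, q_2 = 13*2 + 1 = 27.
q_2 = 27 > 25, so the last convergent with denominator <= 25 is p_1/q_1 = 5/2.
The closest fraction with denominator <= 25 is either p_1/q_1 or the intermediate fraction (k*p_1 + p_0)/(k*q_1 + q_0) with the largest k >= 1 whose denominator stays <= 25; these approach x as k grows, and every other convergent or intermediate fraction in range is farther away.
Largest k: floor((25 - q_0)/q_1) = floor((25 - 1)/2) = 12.
That gives (12*5 + 2)/(12*2 + 1) = 62/25.
Compare the errors: |x - 5/2| = |355*2 - 5*143|/(143*2) = 5/286, and |x - 62/25| = |355*25 - 62*143|/(143*25) = 9/3575.
Cross-multiplying, 9*286 = 2574 < 17875 = 5*3575, so 9/3575 is smaller: the intermediate fraction 62/25 is closer to x than 5/2.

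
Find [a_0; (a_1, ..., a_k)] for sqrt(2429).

[49; (3, 1, 1, 24, 14, 24, 1, 1, 3, 98)]

Write x_i = (sqrt(2429) + m_i)/d_i with (m_0, d_0) = (0, 1). a_0 = floor(sqrt(2429)) = 49, since 49^2 = 2401 <= 2429 < 2500 = 50^2.
Iterate m_{i+1} = d_i*a_i - m_i, d_{i+1} = (2429 - m_{i+1}^2)/d_i, a_{i+1} = floor((a_0 + m_{i+1})/d_{i+1}):
  m_1 = 1*49 - 0 = 49, d_1 = (2429 - 49^2)/1 = 28/1 = 28, a_1 = floor((49 + 49)/28) = 3.
  m_2 = 28*3 - 49 = 35, d_2 = (2429 - 35^2)/28 = 1204/28 = 43, a_2 = floor((49 + 35)/43) = 1.
  m_3 = 43*1 - 35 = 8, d_3 = (2429 - 8^2)/43 = 2365/43 = 55, a_3 = floor((49 + 8)/55) = 1.
  m_4 = 55*1 - 8 = 47, d_4 = (2429 - 47^2)/55 = 220/55 = 4, a_4 = floor((49 + 47)/4) = 24.
  m_5 = 4*24 - 47 = 49, d_5 = (2429 - 49^2)/4 = 28/4 = 7, a_5 = floor((49 + 49)/7) = 14.
  m_6 = 7*14 - 49 = 49, d_6 = (2429 - 49^2)/7 = 28/7 = 4, a_6 = floor((49 + 49)/4) = 24.
  m_7 = 4*24 - 49 = 47, d_7 = (2429 - 47^2)/4 = 220/4 = 55, a_7 = floor((49 + 47)/55) = 1.
  m_8 = 55*1 - 47 = 8, d_8 = (2429 - 8^2)/55 = 2365/55 = 43, a_8 = floor((49 + 8)/43) = 1.
  m_9 = 43*1 - 8 = 35, d_9 = (2429 - 35^2)/43 = 1204/43 = 28, a_9 = floor((49 + 35)/28) = 3.
  m_10 = 28*3 - 35 = 49, d_10 = (2429 - 49^2)/28 = 28/28 = 1, a_10 = floor((49 + 49)/1) = 98.
  m_11 = 1*98 - 49 = 49, d_11 = (2429 - 49^2)/1 = 28/1 = 28: (m_11, d_11) = (m_1, d_1) = (49, 28), so from here the quotients repeat a_1, ..., a_10; the period length is 10.
Hence the expansion of sqrt(2429) is a_0 = 49 followed by the repeating block 3, 1, 1, 24, 14, 24, 1, 1, 3, 98 (period 10).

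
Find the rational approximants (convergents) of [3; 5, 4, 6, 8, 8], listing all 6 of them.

3/1, 16/5, 67/21, 418/131, 3411/1069, 27706/8683

Using the convergent recurrence p_i = a_i*p_{i-1} + p_{i-2}, q_i = a_i*q_{i-1} + q_{i-2} with p_{-2}=0, p_{-1}=1, q_{-2}=1, q_{-1}=0:
  i=0: a_0=3, p_0 = 3*1 + 0 = 3, q_0 = 3*0 + 1 = 1.
  i=1: a_1=5, p_1 = 5*3 + 1 = 16, q_1 = 5*1 + 0 = 5.
  i=2: a_2=4, p_2 = 4*16 + 3 = 67, q_2 = 4*5 + 1 = 21.
  i=3: a_3=6, p_3 = 6*67 + 16 = 418, q_3 = 6*21 + 5 = 131.
  i=4: a_4=8, p_4 = 8*418 + 67 = 3411, q_4 = 8*131 + 21 = 1069.
  i=5: a_5=8, p_5 = 8*3411 + 418 = 27706, q_5 = 8*1069 + 131 = 8683.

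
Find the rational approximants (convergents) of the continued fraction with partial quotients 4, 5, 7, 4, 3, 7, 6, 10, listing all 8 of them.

Using the convergent recurrence p_i = a_i*p_{i-1} + p_{i-2}, q_i = a_i*q_{i-1} + q_{i-2} with p_{-2}=0, p_{-1}=1, q_{-2}=1, q_{-1}=0:
  i=0: a_0=4, p_0 = 4*1 + 0 = 4, q_0 = 4*0 + 1 = 1.
  i=1: a_1=5, p_1 = 5*4 + 1 = 21, q_1 = 5*1 + 0 = 5.
  i=2: a_2=7, p_2 = 7*21 + 4 = 151, q_2 = 7*5 + 1 = 36.
  i=3: a_3=4, p_3 = 4*151 + 21 = 625, q_3 = 4*36 + 5 = 149.
  i=4: a_4=3, p_4 = 3*625 + 151 = 2026, q_4 = 3*149 + 36 = 483.
  i=5: a_5=7, p_5 = 7*2026 + 625 = 14807, q_5 = 7*483 + 149 = 3530.
  i=6: a_6=6, p_6 = 6*14807 + 2026 = 90868, q_6 = 6*3530 + 483 = 21663.
  i=7: a_7=10, p_7 = 10*90868 + 14807 = 923487, q_7 = 10*21663 + 3530 = 220160.

4/1, 21/5, 151/36, 625/149, 2026/483, 14807/3530, 90868/21663, 923487/220160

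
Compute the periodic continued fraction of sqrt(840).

Write x_i = (sqrt(840) + m_i)/d_i with (m_0, d_0) = (0, 1). a_0 = floor(sqrt(840)) = 28, since 28^2 = 784 <= 840 < 841 = 29^2.
Iterate m_{i+1} = d_i*a_i - m_i, d_{i+1} = (840 - m_{i+1}^2)/d_i, a_{i+1} = floor((a_0 + m_{i+1})/d_{i+1}):
  m_1 = 1*28 - 0 = 28, d_1 = (840 - 28^2)/1 = 56/1 = 56, a_1 = floor((28 + 28)/56) = 1.
  m_2 = 56*1 - 28 = 28, d_2 = (840 - 28^2)/56 = 56/56 = 1, a_2 = floor((28 + 28)/1) = 56.
  m_3 = 1*56 - 28 = 28, d_3 = (840 - 28^2)/1 = 56/1 = 56: (m_3, d_3) = (m_1, d_1) = (28, 56), so from here the quotients repeat a_1, a_2; the period length is 2.
Hence the expansion of sqrt(840) is a_0 = 28 followed by the repeating block 1, 56 (period 2).

[28; (1, 56)]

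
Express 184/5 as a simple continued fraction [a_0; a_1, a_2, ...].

Run the Euclidean algorithm on 184 and 5; the successive quotients are the partial quotients a_0, a_1, ... (each step inverts the fractional part left over by the previous one):
  184 = 36*5 + 4, so a_0 = 36.
  5 = 1*4 + 1, so a_1 = 1.
  4 = 4*1 + 0, so a_2 = 4.
The remainder reaches 0 after 3 divisions, so the expansion has 3 partial quotients, read off in order.

[36; 1, 4]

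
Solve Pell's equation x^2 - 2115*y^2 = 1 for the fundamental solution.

First expand sqrt(2115) as a continued fraction. With x_i = (sqrt(2115) + m_i)/d_i and (m_0, d_0) = (0, 1): a_0 = floor(sqrt(2115)) = 45, since 45^2 = 2025 <= 2115 < 2116 = 46^2.
Iterate m_{i+1} = d_i*a_i - m_i, d_{i+1} = (2115 - m_{i+1}^2)/d_i, a_{i+1} = floor((a_0 + m_{i+1})/d_{i+1}):
  m_1 = 1*45 - 0 = 45, d_1 = (2115 - 45^2)/1 = 90/1 = 90, a_1 = floor((45 + 45)/90) = 1.
  m_2 = 90*1 - 45 = 45, d_2 = (2115 - 45^2)/90 = 90/90 = 1, a_2 = floor((45 + 45)/1) = 90.
  m_3 = 1*90 - 45 = 45, d_3 = (2115 - 45^2)/1 = 90/1 = 90: (m_3, d_3) = (m_1, d_1) = (45, 90), so from here the quotients repeat a_1, a_2; the period length is 2.
So sqrt(2115) = [45; (1, 90)] with period length k = 2.
k is even, so the fundamental solution of x^2 - 2115y^2 = 1 is (p_{k-1}, q_{k-1}) = (p_1, q_1); compute convergents through index 1.
Convergents (p_i = a_i*p_{i-1} + p_{i-2}, q_i = a_i*q_{i-1} + q_{i-2} with p_{-2}=0, p_{-1}=1, q_{-2}=1, q_{-1}=0):
  i=0: a_0=45, p_0 = 45*1 + 0 = 45, q_0 = 45*0 + 1 = 1.
  i=1: a_1=1, p_1 = 1*45 + 1 = 46, q_1 = 1*1 + 0 = 1.
Check: 46^2 - 2115*1^2 = 2116 - 2115 = 1, so (x, y) = (46, 1) solves the equation, and by the theorem it is the least positive solution.

(x, y) = (46, 1)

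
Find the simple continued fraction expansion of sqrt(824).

Write x_i = (sqrt(824) + m_i)/d_i with (m_0, d_0) = (0, 1). a_0 = floor(sqrt(824)) = 28, since 28^2 = 784 <= 824 < 841 = 29^2.
Iterate m_{i+1} = d_i*a_i - m_i, d_{i+1} = (824 - m_{i+1}^2)/d_i, a_{i+1} = floor((a_0 + m_{i+1})/d_{i+1}):
  m_1 = 1*28 - 0 = 28, d_1 = (824 - 28^2)/1 = 40/1 = 40, a_1 = floor((28 + 28)/40) = 1.
  m_2 = 40*1 - 28 = 12, d_2 = (824 - 12^2)/40 = 680/40 = 17, a_2 = floor((28 + 12)/17) = 2.
  m_3 = 17*2 - 12 = 22, d_3 = (824 - 22^2)/17 = 340/17 = 20, a_3 = floor((28 + 22)/20) = 2.
  m_4 = 20*2 - 22 = 18, d_4 = (824 - 18^2)/20 = 500/20 = 25, a_4 = floor((28 + 18)/25) = 1.
  m_5 = 25*1 - 18 = 7, d_5 = (824 - 7^2)/25 = 775/25 = 31, a_5 = floor((28 + 7)/31) = 1.
  m_6 = 31*1 - 7 = 24, d_6 = (824 - 24^2)/31 = 248/31 = 8, a_6 = floor((28 + 24)/8) = 6.
  m_7 = 8*6 - 24 = 24, d_7 = (824 - 24^2)/8 = 248/8 = 31, a_7 = floor((28 + 24)/31) = 1.
  m_8 = 31*1 - 24 = 7, d_8 = (824 - 7^2)/31 = 775/31 = 25, a_8 = floor((28 + 7)/25) = 1.
  m_9 = 25*1 - 7 = 18, d_9 = (824 - 18^2)/25 = 500/25 = 20, a_9 = floor((28 + 18)/20) = 2.
  m_10 = 20*2 - 18 = 22, d_10 = (824 - 22^2)/20 = 340/20 = 17, a_10 = floor((28 + 22)/17) = 2.
  m_11 = 17*2 - 22 = 12, d_11 = (824 - 12^2)/17 = 680/17 = 40, a_11 = floor((28 + 12)/40) = 1.
  m_12 = 40*1 - 12 = 28, d_12 = (824 - 28^2)/40 = 40/40 = 1, a_12 = floor((28 + 28)/1) = 56.
  m_13 = 1*56 - 28 = 28, d_13 = (824 - 28^2)/1 = 40/1 = 40: (m_13, d_13) = (m_1, d_1) = (28, 40), so from here the quotients repeat a_1, ..., a_12; the period length is 12.
Hence the expansion of sqrt(824) is a_0 = 28 followed by the repeating block 1, 2, 2, 1, 1, 6, 1, 1, 2, 2, 1, 56 (period 12).

[28; (1, 2, 2, 1, 1, 6, 1, 1, 2, 2, 1, 56)]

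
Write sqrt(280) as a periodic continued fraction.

Write x_i = (sqrt(280) + m_i)/d_i with (m_0, d_0) = (0, 1). a_0 = floor(sqrt(280)) = 16, since 16^2 = 256 <= 280 < 289 = 17^2.
Iterate m_{i+1} = d_i*a_i - m_i, d_{i+1} = (280 - m_{i+1}^2)/d_i, a_{i+1} = floor((a_0 + m_{i+1})/d_{i+1}):
  m_1 = 1*16 - 0 = 16, d_1 = (280 - 16^2)/1 = 24/1 = 24, a_1 = floor((16 + 16)/24) = 1.
  m_2 = 24*1 - 16 = 8, d_2 = (280 - 8^2)/24 = 216/24 = 9, a_2 = floor((16 + 8)/9) = 2.
  m_3 = 9*2 - 8 = 10, d_3 = (280 - 10^2)/9 = 180/9 = 20, a_3 = floor((16 + 10)/20) = 1.
  m_4 = 20*1 - 10 = 10, d_4 = (280 - 10^2)/20 = 180/20 = 9, a_4 = floor((16 + 10)/9) = 2.
  m_5 = 9*2 - 10 = 8, d_5 = (280 - 8^2)/9 = 216/9 = 24, a_5 = floor((16 + 8)/24) = 1.
  m_6 = 24*1 - 8 = 16, d_6 = (280 - 16^2)/24 = 24/24 = 1, a_6 = floor((16 + 16)/1) = 32.
  m_7 = 1*32 - 16 = 16, d_7 = (280 - 16^2)/1 = 24/1 = 24: (m_7, d_7) = (m_1, d_1) = (16, 24), so from here the quotients repeat a_1, ..., a_6; the period length is 6.
Hence the expansion of sqrt(280) is a_0 = 16 followed by the repeating block 1, 2, 1, 2, 1, 32 (period 6).

[16; (1, 2, 1, 2, 1, 32)]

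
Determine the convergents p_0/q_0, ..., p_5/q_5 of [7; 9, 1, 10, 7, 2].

7/1, 64/9, 71/10, 774/109, 5489/773, 11752/1655

Using the convergent recurrence p_i = a_i*p_{i-1} + p_{i-2}, q_i = a_i*q_{i-1} + q_{i-2} with p_{-2}=0, p_{-1}=1, q_{-2}=1, q_{-1}=0:
  i=0: a_0=7, p_0 = 7*1 + 0 = 7, q_0 = 7*0 + 1 = 1.
  i=1: a_1=9, p_1 = 9*7 + 1 = 64, q_1 = 9*1 + 0 = 9.
  i=2: a_2=1, p_2 = 1*64 + 7 = 71, q_2 = 1*9 + 1 = 10.
  i=3: a_3=10, p_3 = 10*71 + 64 = 774, q_3 = 10*10 + 9 = 109.
  i=4: a_4=7, p_4 = 7*774 + 71 = 5489, q_4 = 7*109 + 10 = 773.
  i=5: a_5=2, p_5 = 2*5489 + 774 = 11752, q_5 = 2*773 + 109 = 1655.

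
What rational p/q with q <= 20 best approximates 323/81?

Expand x = 323/81 as a continued fraction with the Euclidean algorithm:
  323 = 3*81 + 80, so a_0 = 3.
  81 = 1*80 + 1, so a_1 = 1.
  80 = 80*1 + 0, so a_2 = 80.
so x = [3; 1, 80].
Convergents (p_i = a_i*p_{i-1} + p_{i-2}, q_i = a_i*q_{i-1} + q_{i-2} with p_{-2}=0, p_{-1}=1, q_{-2}=1, q_{-1}=0), until the denominator exceeds 20:
  i=0: a_0=3, p_0 = 3*1 + 0 = 3, q_0 = 3*0 + 1 = 1.
  i=1: a_1=1, p_1 = 1*3 + 1 = 4, q_1 = 1*1 + 0 = 1.
  i=2: a_2=80, p_2 = 80*4 + 3 = 323, q_2 = 80*1 + 1 = 81.
q_2 = 81 > 20, so the last convergent with denominator <= 20 is p_1/q_1 = 4/1.
The closest fraction with denominator <= 20 is either p_1/q_1 or the intermediate fraction (k*p_1 + p_0)/(k*q_1 + q_0) with the largest k >= 1 whose denominator stays <= 20; these approach x as k grows, and every other convergent or intermediate fraction in range is farther away.
Largest k: floor((20 - q_0)/q_1) = floor((20 - 1)/1) = 19.
That gives (19*4 + 3)/(19*1 + 1) = 79/20.
Compare the errors: |x - 4/1| = |323*1 - 4*81|/(81*1) = 1/81, and |x - 79/20| = |323*20 - 79*81|/(81*20) = 61/1620.
Cross-multiplying, 1*1620 = 1620 < 4941 = 61*81, so 1/81 is smaller: the convergent 4/1 is closer to x than 79/20.

4/1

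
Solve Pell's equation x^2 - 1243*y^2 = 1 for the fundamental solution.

(x, y) = (171874, 4875)

First expand sqrt(1243) as a continued fraction. With x_i = (sqrt(1243) + m_i)/d_i and (m_0, d_0) = (0, 1): a_0 = floor(sqrt(1243)) = 35, since 35^2 = 1225 <= 1243 < 1296 = 36^2.
Iterate m_{i+1} = d_i*a_i - m_i, d_{i+1} = (1243 - m_{i+1}^2)/d_i, a_{i+1} = floor((a_0 + m_{i+1})/d_{i+1}):
  m_1 = 1*35 - 0 = 35, d_1 = (1243 - 35^2)/1 = 18/1 = 18, a_1 = floor((35 + 35)/18) = 3.
  m_2 = 18*3 - 35 = 19, d_2 = (1243 - 19^2)/18 = 882/18 = 49, a_2 = floor((35 + 19)/49) = 1.
  m_3 = 49*1 - 19 = 30, d_3 = (1243 - 30^2)/49 = 343/49 = 7, a_3 = floor((35 + 30)/7) = 9.
  m_4 = 7*9 - 30 = 33, d_4 = (1243 - 33^2)/7 = 154/7 = 22, a_4 = floor((35 + 33)/22) = 3.
  m_5 = 22*3 - 33 = 33, d_5 = (1243 - 33^2)/22 = 154/22 = 7, a_5 = floor((35 + 33)/7) = 9.
  m_6 = 7*9 - 33 = 30, d_6 = (1243 - 30^2)/7 = 343/7 = 49, a_6 = floor((35 + 30)/49) = 1.
  m_7 = 49*1 - 30 = 19, d_7 = (1243 - 19^2)/49 = 882/49 = 18, a_7 = floor((35 + 19)/18) = 3.
  m_8 = 18*3 - 19 = 35, d_8 = (1243 - 35^2)/18 = 18/18 = 1, a_8 = floor((35 + 35)/1) = 70.
  m_9 = 1*70 - 35 = 35, d_9 = (1243 - 35^2)/1 = 18/1 = 18: (m_9, d_9) = (m_1, d_1) = (35, 18), so from here the quotients repeat a_1, ..., a_8; the period length is 8.
So sqrt(1243) = [35; (3, 1, 9, 3, 9, 1, 3, 70)] with period length k = 8.
k is even, so the fundamental solution of x^2 - 1243y^2 = 1 is (p_{k-1}, q_{k-1}) = (p_7, q_7); compute convergents through index 7.
Convergents (p_i = a_i*p_{i-1} + p_{i-2}, q_i = a_i*q_{i-1} + q_{i-2} with p_{-2}=0, p_{-1}=1, q_{-2}=1, q_{-1}=0):
  i=0: a_0=35, p_0 = 35*1 + 0 = 35, q_0 = 35*0 + 1 = 1.
  i=1: a_1=3, p_1 = 3*35 + 1 = 106, q_1 = 3*1 + 0 = 3.
  i=2: a_2=1, p_2 = 1*106 + 35 = 141, q_2 = 1*3 + 1 = 4.
  i=3: a_3=9, p_3 = 9*141 + 106 = 1375, q_3 = 9*4 + 3 = 39.
  i=4: a_4=3, p_4 = 3*1375 + 141 = 4266, q_4 = 3*39 + 4 = 121.
  i=5: a_5=9, p_5 = 9*4266 + 1375 = 39769, q_5 = 9*121 + 39 = 1128.
  i=6: a_6=1, p_6 = 1*39769 + 4266 = 44035, q_6 = 1*1128 + 121 = 1249.
  i=7: a_7=3, p_7 = 3*44035 + 39769 = 171874, q_7 = 3*1249 + 1128 = 4875.
Check: 171874^2 - 1243*4875^2 = 29540671876 - 29540671875 = 1, so (x, y) = (171874, 4875) solves the equation, and by the theorem it is the least positive solution.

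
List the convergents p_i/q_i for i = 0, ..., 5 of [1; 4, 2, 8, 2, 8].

1/1, 5/4, 11/9, 93/76, 197/161, 1669/1364

Using the convergent recurrence p_i = a_i*p_{i-1} + p_{i-2}, q_i = a_i*q_{i-1} + q_{i-2} with p_{-2}=0, p_{-1}=1, q_{-2}=1, q_{-1}=0:
  i=0: a_0=1, p_0 = 1*1 + 0 = 1, q_0 = 1*0 + 1 = 1.
  i=1: a_1=4, p_1 = 4*1 + 1 = 5, q_1 = 4*1 + 0 = 4.
  i=2: a_2=2, p_2 = 2*5 + 1 = 11, q_2 = 2*4 + 1 = 9.
  i=3: a_3=8, p_3 = 8*11 + 5 = 93, q_3 = 8*9 + 4 = 76.
  i=4: a_4=2, p_4 = 2*93 + 11 = 197, q_4 = 2*76 + 9 = 161.
  i=5: a_5=8, p_5 = 8*197 + 93 = 1669, q_5 = 8*161 + 76 = 1364.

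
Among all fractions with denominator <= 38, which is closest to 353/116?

Expand x = 353/116 as a continued fraction with the Euclidean algorithm:
  353 = 3*116 + 5, so a_0 = 3.
  116 = 23*5 + 1, so a_1 = 23.
  5 = 5*1 + 0, so a_2 = 5.
so x = [3; 23, 5].
Convergents (p_i = a_i*p_{i-1} + p_{i-2}, q_i = a_i*q_{i-1} + q_{i-2} with p_{-2}=0, p_{-1}=1, q_{-2}=1, q_{-1}=0), until the denominator exceeds 38:
  i=0: a_0=3, p_0 = 3*1 + 0 = 3, q_0 = 3*0 + 1 = 1.
  i=1: a_1=23, p_1 = 23*3 + 1 = 70, q_1 = 23*1 + 0 = 23.
  i=2: a_2=5, p_2 = 5*70 + 3 = 353, q_2 = 5*23 + 1 = 116.
q_2 = 116 > 38, so the last convergent with denominator <= 38 is p_1/q_1 = 70/23.
The closest fraction with denominator <= 38 is either p_1/q_1 or the intermediate fraction (k*p_1 + p_0)/(k*q_1 + q_0) with the largest k >= 1 whose denominator stays <= 38; these approach x as k grows, and every other convergent or intermediate fraction in range is farther away.
Largest k: floor((38 - q_0)/q_1) = floor((38 - 1)/23) = 1.
That gives (1*70 + 3)/(1*23 + 1) = 73/24.
Compare the errors: |x - 70/23| = |353*23 - 70*116|/(116*23) = 1/2668, and |x - 73/24| = |353*24 - 73*116|/(116*24) = 4/2784.
Cross-multiplying, 1*2784 = 2784 < 10672 = 4*2668, so 1/2668 is smaller: the convergent 70/23 is closer to x than 73/24.

70/23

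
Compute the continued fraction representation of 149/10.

Run the Euclidean algorithm on 149 and 10; the successive quotients are the partial quotients a_0, a_1, ... (each step inverts the fractional part left over by the previous one):
  149 = 14*10 + 9, so a_0 = 14.
  10 = 1*9 + 1, so a_1 = 1.
  9 = 9*1 + 0, so a_2 = 9.
The remainder reaches 0 after 3 divisions, so the expansion has 3 partial quotients, read off in order.

[14; 1, 9]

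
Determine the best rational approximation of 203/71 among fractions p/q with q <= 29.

Expand x = 203/71 as a continued fraction with the Euclidean algorithm:
  203 = 2*71 + 61, so a_0 = 2.
  71 = 1*61 + 10, so a_1 = 1.
  61 = 6*10 + 1, so a_2 = 6.
  10 = 10*1 + 0, so a_3 = 10.
so x = [2; 1, 6, 10].
Convergents (p_i = a_i*p_{i-1} + p_{i-2}, q_i = a_i*q_{i-1} + q_{i-2} with p_{-2}=0, p_{-1}=1, q_{-2}=1, q_{-1}=0), until the denominator exceeds 29:
  i=0: a_0=2, p_0 = 2*1 + 0 = 2, q_0 = 2*0 + 1 = 1.
  i=1: a_1=1, p_1 = 1*2 + 1 = 3, q_1 = 1*1 + 0 = 1.
  i=2: a_2=6, p_2 = 6*3 + 2 = 20, q_2 = 6*1 + 1 = 7.
  i=3: a_3=10, p_3 = 10*20 + 3 = 203, q_3 = 10*7 + 1 = 71.
q_3 = 71 > 29, so the last convergent with denominator <= 29 is p_2/q_2 = 20/7.
The closest fraction with denominator <= 29 is either p_2/q_2 or the intermediate fraction (k*p_2 + p_1)/(k*q_2 + q_1) with the largest k >= 1 whose denominator stays <= 29; these approach x as k grows, and every other convergent or intermediate fraction in range is farther away.
Largest k: floor((29 - q_1)/q_2) = floor((29 - 1)/7) = 4.
That gives (4*20 + 3)/(4*7 + 1) = 83/29.
Compare the errors: |x - 20/7| = |203*7 - 20*71|/(71*7) = 1/497, and |x - 83/29| = |203*29 - 83*71|/(71*29) = 6/2059.
Cross-multiplying, 1*2059 = 2059 < 2982 = 6*497, so 1/497 is smaller: the convergent 20/7 is closer to x than 83/29.

20/7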